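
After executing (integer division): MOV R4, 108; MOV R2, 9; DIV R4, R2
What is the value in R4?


Register state trace:
  MOV R4, 108  → R4 = 108
  MOV R2, 9  → R2 = 9
  DIV R4, R2  → R4 = 108 // 9 = 12
Final: R4 = 12

12


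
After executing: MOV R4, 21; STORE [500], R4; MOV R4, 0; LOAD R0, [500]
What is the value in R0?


Register and memory trace:
  MOV R4, 21  → R4 = 21
  STORE [500], R4  → mem[500] = 21
  MOV R4, 0  → R4 = 0
  LOAD R0, [500]  → R0 = mem[500] = 21
Final: R0 = 21

21


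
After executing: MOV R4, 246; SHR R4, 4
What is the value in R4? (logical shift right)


Register state trace:
  MOV R4, 246  → R4 = 246
  SHR R4, 4  → R4 = 246 >> 4 = 246 // 2^4 = 15
Final: R4 = 15

15


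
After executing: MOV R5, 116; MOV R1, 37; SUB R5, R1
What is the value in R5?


Register state trace:
  MOV R5, 116  → R5 = 116
  MOV R1, 37  → R1 = 37
  SUB R5, R1  → R5 = 116 - 37 = 79
Final: R5 = 79

79


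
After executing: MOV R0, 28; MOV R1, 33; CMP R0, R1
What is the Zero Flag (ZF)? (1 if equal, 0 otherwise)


Register state trace:
  MOV R0, 28  → R0 = 28
  MOV R1, 33  → R1 = 33
  CMP R0, R1  → computes 28 - 33 = -5
  Result is nonzero, so values are not equal
ZF = 0

0


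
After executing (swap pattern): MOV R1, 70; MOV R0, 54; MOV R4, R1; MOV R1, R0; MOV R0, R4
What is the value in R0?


Register state trace (swap pattern):
  MOV R1, 70  → R1 = 70
  MOV R0, 54  → R0 = 54
  MOV R4, R1  → R4 = 70  (save R1)
  MOV R1, R0  → R1 = 54  (R1 gets R0's value)
  MOV R0, R4  → R0 = 70  (R0 gets saved value)
Final: R0 = 70

70


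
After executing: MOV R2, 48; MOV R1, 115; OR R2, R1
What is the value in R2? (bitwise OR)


Register state trace:
  MOV R2, 48  → R2 = 48 (0b00110000)
  MOV R1, 115  → R1 = 115 (0b01110011)
  OR R2, R1   → R2 = 48 OR 115 = 115 (0b01110011)
Final: R2 = 115

115


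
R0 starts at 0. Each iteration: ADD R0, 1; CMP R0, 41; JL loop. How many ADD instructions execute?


Loop trace (R0 starts at 0, target 41, step 1):
  ADD #1: R0 = 0 + 1 = 1  → 1 < 41, loop
  ADD #2: R0 = 1 + 1 = 2  → 2 < 41, loop
  ADD #3: R0 = 2 + 1 = 3  → 3 < 41, loop
  ADD #4: R0 = 3 + 1 = 4  → 4 < 41, loop
  ADD #5: R0 = 4 + 1 = 5  → 5 < 41, loop
  ADD #6: R0 = 5 + 1 = 6  → 6 < 41, loop
  ADD #7: R0 = 6 + 1 = 7  → 7 < 41, loop
  ADD #8: R0 = 7 + 1 = 8  → 8 < 41, loop
  ADD #9: R0 = 8 + 1 = 9  → 9 < 41, loop
  ADD #10: R0 = 9 + 1 = 10  → 10 < 41, loop
  ADD #11: R0 = 10 + 1 = 11  → 11 < 41, loop
  ADD #12: R0 = 11 + 1 = 12  → 12 < 41, loop
  ADD #13: R0 = 12 + 1 = 13  → 13 < 41, loop
  ADD #14: R0 = 13 + 1 = 14  → 14 < 41, loop
  ADD #15: R0 = 14 + 1 = 15  → 15 < 41, loop
  ADD #16: R0 = 15 + 1 = 16  → 16 < 41, loop
  ADD #17: R0 = 16 + 1 = 17  → 17 < 41, loop
  ADD #18: R0 = 17 + 1 = 18  → 18 < 41, loop
  ADD #19: R0 = 18 + 1 = 19  → 19 < 41, loop
  ADD #20: R0 = 19 + 1 = 20  → 20 < 41, loop
  ADD #21: R0 = 20 + 1 = 21  → 21 < 41, loop
  ADD #22: R0 = 21 + 1 = 22  → 22 < 41, loop
  ADD #23: R0 = 22 + 1 = 23  → 23 < 41, loop
  ADD #24: R0 = 23 + 1 = 24  → 24 < 41, loop
  ADD #25: R0 = 24 + 1 = 25  → 25 < 41, loop
  ADD #26: R0 = 25 + 1 = 26  → 26 < 41, loop
  ADD #27: R0 = 26 + 1 = 27  → 27 < 41, loop
  ADD #28: R0 = 27 + 1 = 28  → 28 < 41, loop
  ADD #29: R0 = 28 + 1 = 29  → 29 < 41, loop
  ADD #30: R0 = 29 + 1 = 30  → 30 < 41, loop
  ADD #31: R0 = 30 + 1 = 31  → 31 < 41, loop
  ADD #32: R0 = 31 + 1 = 32  → 32 < 41, loop
  ADD #33: R0 = 32 + 1 = 33  → 33 < 41, loop
  ADD #34: R0 = 33 + 1 = 34  → 34 < 41, loop
  ADD #35: R0 = 34 + 1 = 35  → 35 < 41, loop
  ADD #36: R0 = 35 + 1 = 36  → 36 < 41, loop
  ADD #37: R0 = 36 + 1 = 37  → 37 < 41, loop
  ADD #38: R0 = 37 + 1 = 38  → 38 < 41, loop
  ADD #39: R0 = 38 + 1 = 39  → 39 < 41, loop
  ADD #40: R0 = 39 + 1 = 40  → 40 < 41, loop
  ADD #41: R0 = 40 + 1 = 41  → 41 >= 41, exit
Total ADD instructions: 41

41


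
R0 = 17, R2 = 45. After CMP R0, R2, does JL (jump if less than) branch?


Trace:
  R0 = 17, R2 = 45
  CMP R0, R2  → compares 17 vs 45
  JL checks: is 17 less than 45?
  17 < 45, so condition is true
Branch taken: Yes

Yes


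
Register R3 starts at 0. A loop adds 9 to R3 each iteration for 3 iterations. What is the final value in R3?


Starting value: R3 = 0
  Iter 1: R3 = 0 + 9 = 9
  Iter 2: R3 = 9 + 9 = 18
  Iter 3: R3 = 18 + 9 = 27
Final: R3 = 27

27


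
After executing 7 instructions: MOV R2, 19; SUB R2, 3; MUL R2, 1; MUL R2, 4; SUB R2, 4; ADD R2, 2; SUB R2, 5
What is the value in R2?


Register state trace:
  MOV R2, 19  → R2 = 19
  SUB R2, 3  → R2 = 19 - 3 = 16
  MUL R2, 1  → R2 = 16 * 1 = 16
  MUL R2, 4  → R2 = 16 * 4 = 64
  SUB R2, 4  → R2 = 64 - 4 = 60
  ADD R2, 2  → R2 = 60 + 2 = 62
  SUB R2, 5  → R2 = 62 - 5 = 57
Final: R2 = 57

57


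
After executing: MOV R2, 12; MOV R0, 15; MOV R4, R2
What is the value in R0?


Register state trace:
  MOV R2, 12  → R2 = 12
  MOV R0, 15  → R0 = 15
  MOV R4, R2  → R4 = 12
Final: R0 = 15

15


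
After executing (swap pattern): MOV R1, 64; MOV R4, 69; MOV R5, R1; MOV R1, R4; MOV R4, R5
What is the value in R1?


Register state trace (swap pattern):
  MOV R1, 64  → R1 = 64
  MOV R4, 69  → R4 = 69
  MOV R5, R1  → R5 = 64  (save R1)
  MOV R1, R4  → R1 = 69  (R1 gets R4's value)
  MOV R4, R5  → R4 = 64  (R4 gets saved value)
Final: R1 = 69

69


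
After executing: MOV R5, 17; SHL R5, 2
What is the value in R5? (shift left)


Register state trace:
  MOV R5, 17  → R5 = 17
  SHL R5, 2  → R5 = 17 << 2 = 17 * 2^2 = 68
Final: R5 = 68

68


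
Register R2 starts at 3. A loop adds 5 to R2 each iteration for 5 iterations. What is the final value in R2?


Starting value: R2 = 3
  Iter 1: R2 = 3 + 5 = 8
  Iter 2: R2 = 8 + 5 = 13
  Iter 3: R2 = 13 + 5 = 18
  Iter 4: R2 = 18 + 5 = 23
  Iter 5: R2 = 23 + 5 = 28
Final: R2 = 28

28


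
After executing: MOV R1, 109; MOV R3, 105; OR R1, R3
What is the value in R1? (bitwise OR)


Register state trace:
  MOV R1, 109  → R1 = 109 (0b01101101)
  MOV R3, 105  → R3 = 105 (0b01101001)
  OR R1, R3   → R1 = 109 OR 105 = 109 (0b01101101)
Final: R1 = 109

109


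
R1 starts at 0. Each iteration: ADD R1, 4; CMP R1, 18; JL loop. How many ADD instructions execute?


Loop trace (R1 starts at 0, target 18, step 4):
  ADD #1: R1 = 0 + 4 = 4  → 4 < 18, loop
  ADD #2: R1 = 4 + 4 = 8  → 8 < 18, loop
  ADD #3: R1 = 8 + 4 = 12  → 12 < 18, loop
  ADD #4: R1 = 12 + 4 = 16  → 16 < 18, loop
  ADD #5: R1 = 16 + 4 = 20  → 20 >= 18, exit
Total ADD instructions: 5

5


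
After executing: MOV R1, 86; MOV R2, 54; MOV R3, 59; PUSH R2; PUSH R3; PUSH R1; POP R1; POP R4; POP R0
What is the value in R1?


Stack trace (top is rightmost):
  MOV R1, 86  → R1 = 86
  MOV R2, 54  → R2 = 54
  MOV R3, 59  → R3 = 59
  PUSH R2  → stack: [54]
  PUSH R3  → stack: [54, 59]
  PUSH R1  → stack: [54, 59, 86]
  POP R1  → R1 = 86, stack: [54, 59]
  POP R4  → R4 = 59, stack: [54]
  POP R0  → R0 = 54, stack: []
Final: R1 = 86

86


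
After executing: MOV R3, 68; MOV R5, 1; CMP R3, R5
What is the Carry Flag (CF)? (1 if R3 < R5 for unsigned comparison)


Register state trace:
  MOV R3, 68  → R3 = 68
  MOV R5, 1  → R5 = 1
  CMP R3, R5  → unsigned 68 - 1: no borrow
  68 >= 1, so CF = 0
CF = 0

0


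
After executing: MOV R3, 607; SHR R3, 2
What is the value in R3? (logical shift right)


Register state trace:
  MOV R3, 607  → R3 = 607
  SHR R3, 2  → R3 = 607 >> 2 = 607 // 2^2 = 151
Final: R3 = 151

151


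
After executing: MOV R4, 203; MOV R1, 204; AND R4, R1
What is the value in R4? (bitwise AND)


Register state trace:
  MOV R4, 203  → R4 = 203 (0b11001011)
  MOV R1, 204  → R1 = 204 (0b11001100)
  AND R4, R1  → R4 = 203 AND 204 = 200 (0b11001000)
Final: R4 = 200

200


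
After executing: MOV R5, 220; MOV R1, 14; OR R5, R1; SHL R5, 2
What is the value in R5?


Register state trace:
  MOV R5, 220  → R5 = 220 (0b11011100)
  MOV R1, 14  → R1 = 14 (0b00001110)
  OR R5, R1  → R5 = 220 OR 14 = 222 (0b11011110)
  SHL R5, 2  → R5 = 222 << 2 = 888
Final: R5 = 888

888


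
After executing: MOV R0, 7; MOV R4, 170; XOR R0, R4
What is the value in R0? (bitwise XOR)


Register state trace:
  MOV R0, 7  → R0 = 7 (0b00000111)
  MOV R4, 170  → R4 = 170 (0b10101010)
  XOR R0, R4  → R0 = 7 XOR 170 = 173 (0b10101101)
Final: R0 = 173

173


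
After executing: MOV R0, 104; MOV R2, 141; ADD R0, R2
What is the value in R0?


Register state trace:
  MOV R0, 104  → R0 = 104
  MOV R2, 141  → R2 = 141
  ADD R0, R2  → R0 = 104 + 141 = 245
Final: R0 = 245

245


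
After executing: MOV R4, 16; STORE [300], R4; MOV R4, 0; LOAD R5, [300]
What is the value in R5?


Register and memory trace:
  MOV R4, 16  → R4 = 16
  STORE [300], R4  → mem[300] = 16
  MOV R4, 0  → R4 = 0
  LOAD R5, [300]  → R5 = mem[300] = 16
Final: R5 = 16

16


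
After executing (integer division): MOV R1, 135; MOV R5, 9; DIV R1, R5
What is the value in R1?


Register state trace:
  MOV R1, 135  → R1 = 135
  MOV R5, 9  → R5 = 9
  DIV R1, R5  → R1 = 135 // 9 = 15
Final: R1 = 15

15


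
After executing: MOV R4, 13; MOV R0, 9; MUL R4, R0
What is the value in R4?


Register state trace:
  MOV R4, 13  → R4 = 13
  MOV R0, 9  → R0 = 9
  MUL R4, R0  → R4 = 13 * 9 = 117
Final: R4 = 117

117


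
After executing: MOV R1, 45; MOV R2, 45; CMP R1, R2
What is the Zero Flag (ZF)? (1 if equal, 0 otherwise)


Register state trace:
  MOV R1, 45  → R1 = 45
  MOV R2, 45  → R2 = 45
  CMP R1, R2  → computes 45 - 45 = 0
  Result is zero, so values are equal
ZF = 1

1


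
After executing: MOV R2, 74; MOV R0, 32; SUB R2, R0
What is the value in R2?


Register state trace:
  MOV R2, 74  → R2 = 74
  MOV R0, 32  → R0 = 32
  SUB R2, R0  → R2 = 74 - 32 = 42
Final: R2 = 42

42


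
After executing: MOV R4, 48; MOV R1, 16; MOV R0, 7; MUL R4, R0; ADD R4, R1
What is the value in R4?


Register state trace:
  MOV R4, 48  → R4 = 48
  MOV R1, 16  → R1 = 16
  MOV R0, 7  → R0 = 7
  MUL R4, R0  → R4 = 48 * 7 = 336
  ADD R4, R1  → R4 = 336 + 16 = 352
Final: R4 = 352

352


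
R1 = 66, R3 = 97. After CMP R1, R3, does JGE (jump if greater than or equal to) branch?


Trace:
  R1 = 66, R3 = 97
  CMP R1, R3  → compares 66 vs 97
  JGE checks: is 66 greater than or equal to 97?
  66 < 97, so condition is false
Branch taken: No

No


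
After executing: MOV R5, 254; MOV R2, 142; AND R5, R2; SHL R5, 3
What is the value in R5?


Register state trace:
  MOV R5, 254  → R5 = 254 (0b11111110)
  MOV R2, 142  → R2 = 142 (0b10001110)
  AND R5, R2  → R5 = 254 AND 142 = 142 (0b10001110)
  SHL R5, 3  → R5 = 142 << 3 = 1136
Final: R5 = 1136

1136


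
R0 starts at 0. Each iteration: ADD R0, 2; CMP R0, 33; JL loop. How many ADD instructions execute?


Loop trace (R0 starts at 0, target 33, step 2):
  ADD #1: R0 = 0 + 2 = 2  → 2 < 33, loop
  ADD #2: R0 = 2 + 2 = 4  → 4 < 33, loop
  ADD #3: R0 = 4 + 2 = 6  → 6 < 33, loop
  ADD #4: R0 = 6 + 2 = 8  → 8 < 33, loop
  ADD #5: R0 = 8 + 2 = 10  → 10 < 33, loop
  ADD #6: R0 = 10 + 2 = 12  → 12 < 33, loop
  ADD #7: R0 = 12 + 2 = 14  → 14 < 33, loop
  ADD #8: R0 = 14 + 2 = 16  → 16 < 33, loop
  ADD #9: R0 = 16 + 2 = 18  → 18 < 33, loop
  ADD #10: R0 = 18 + 2 = 20  → 20 < 33, loop
  ADD #11: R0 = 20 + 2 = 22  → 22 < 33, loop
  ADD #12: R0 = 22 + 2 = 24  → 24 < 33, loop
  ADD #13: R0 = 24 + 2 = 26  → 26 < 33, loop
  ADD #14: R0 = 26 + 2 = 28  → 28 < 33, loop
  ADD #15: R0 = 28 + 2 = 30  → 30 < 33, loop
  ADD #16: R0 = 30 + 2 = 32  → 32 < 33, loop
  ADD #17: R0 = 32 + 2 = 34  → 34 >= 33, exit
Total ADD instructions: 17

17


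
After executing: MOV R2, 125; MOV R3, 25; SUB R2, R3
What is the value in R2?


Register state trace:
  MOV R2, 125  → R2 = 125
  MOV R3, 25  → R3 = 25
  SUB R2, R3  → R2 = 125 - 25 = 100
Final: R2 = 100

100


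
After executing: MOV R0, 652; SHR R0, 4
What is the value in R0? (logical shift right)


Register state trace:
  MOV R0, 652  → R0 = 652
  SHR R0, 4  → R0 = 652 >> 4 = 652 // 2^4 = 40
Final: R0 = 40

40


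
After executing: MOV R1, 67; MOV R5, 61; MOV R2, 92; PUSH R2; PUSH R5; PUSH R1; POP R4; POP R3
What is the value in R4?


Stack trace (top is rightmost):
  MOV R1, 67  → R1 = 67
  MOV R5, 61  → R5 = 61
  MOV R2, 92  → R2 = 92
  PUSH R2  → stack: [92]
  PUSH R5  → stack: [92, 61]
  PUSH R1  → stack: [92, 61, 67]
  POP R4  → R4 = 67, stack: [92, 61]
  POP R3  → R3 = 61, stack: [92]
Final: R4 = 67

67


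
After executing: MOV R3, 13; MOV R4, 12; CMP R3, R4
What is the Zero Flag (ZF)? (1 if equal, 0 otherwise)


Register state trace:
  MOV R3, 13  → R3 = 13
  MOV R4, 12  → R4 = 12
  CMP R3, R4  → computes 13 - 12 = 1
  Result is nonzero, so values are not equal
ZF = 0

0


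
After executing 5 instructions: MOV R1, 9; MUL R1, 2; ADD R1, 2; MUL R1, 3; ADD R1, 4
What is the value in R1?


Register state trace:
  MOV R1, 9  → R1 = 9
  MUL R1, 2  → R1 = 9 * 2 = 18
  ADD R1, 2  → R1 = 18 + 2 = 20
  MUL R1, 3  → R1 = 20 * 3 = 60
  ADD R1, 4  → R1 = 60 + 4 = 64
Final: R1 = 64

64


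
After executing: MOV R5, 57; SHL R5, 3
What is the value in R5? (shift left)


Register state trace:
  MOV R5, 57  → R5 = 57
  SHL R5, 3  → R5 = 57 << 3 = 57 * 2^3 = 456
Final: R5 = 456

456


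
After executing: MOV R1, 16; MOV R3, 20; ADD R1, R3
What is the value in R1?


Register state trace:
  MOV R1, 16  → R1 = 16
  MOV R3, 20  → R3 = 20
  ADD R1, R3  → R1 = 16 + 20 = 36
Final: R1 = 36

36


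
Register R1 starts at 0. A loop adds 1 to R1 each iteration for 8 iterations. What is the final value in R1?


Starting value: R1 = 0
  Iter 1: R1 = 0 + 1 = 1
  Iter 2: R1 = 1 + 1 = 2
  Iter 3: R1 = 2 + 1 = 3
  Iter 4: R1 = 3 + 1 = 4
  Iter 5: R1 = 4 + 1 = 5
  Iter 6: R1 = 5 + 1 = 6
  Iter 7: R1 = 6 + 1 = 7
  Iter 8: R1 = 7 + 1 = 8
Final: R1 = 8

8


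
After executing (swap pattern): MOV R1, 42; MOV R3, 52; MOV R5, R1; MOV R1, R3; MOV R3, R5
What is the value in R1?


Register state trace (swap pattern):
  MOV R1, 42  → R1 = 42
  MOV R3, 52  → R3 = 52
  MOV R5, R1  → R5 = 42  (save R1)
  MOV R1, R3  → R1 = 52  (R1 gets R3's value)
  MOV R3, R5  → R3 = 42  (R3 gets saved value)
Final: R1 = 52

52


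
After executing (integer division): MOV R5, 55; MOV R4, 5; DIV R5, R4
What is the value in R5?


Register state trace:
  MOV R5, 55  → R5 = 55
  MOV R4, 5  → R4 = 5
  DIV R5, R4  → R5 = 55 // 5 = 11
Final: R5 = 11

11


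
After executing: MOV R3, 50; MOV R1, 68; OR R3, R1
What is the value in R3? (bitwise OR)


Register state trace:
  MOV R3, 50  → R3 = 50 (0b00110010)
  MOV R1, 68  → R1 = 68 (0b01000100)
  OR R3, R1   → R3 = 50 OR 68 = 118 (0b01110110)
Final: R3 = 118

118


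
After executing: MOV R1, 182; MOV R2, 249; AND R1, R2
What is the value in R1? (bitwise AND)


Register state trace:
  MOV R1, 182  → R1 = 182 (0b10110110)
  MOV R2, 249  → R2 = 249 (0b11111001)
  AND R1, R2  → R1 = 182 AND 249 = 176 (0b10110000)
Final: R1 = 176

176


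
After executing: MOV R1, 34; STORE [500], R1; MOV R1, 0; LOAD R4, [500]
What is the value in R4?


Register and memory trace:
  MOV R1, 34  → R1 = 34
  STORE [500], R1  → mem[500] = 34
  MOV R1, 0  → R1 = 0
  LOAD R4, [500]  → R4 = mem[500] = 34
Final: R4 = 34

34


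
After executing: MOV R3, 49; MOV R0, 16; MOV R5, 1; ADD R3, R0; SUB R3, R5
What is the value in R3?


Register state trace:
  MOV R3, 49  → R3 = 49
  MOV R0, 16  → R0 = 16
  MOV R5, 1  → R5 = 1
  ADD R3, R0  → R3 = 49 + 16 = 65
  SUB R3, R5  → R3 = 65 - 1 = 64
Final: R3 = 64

64


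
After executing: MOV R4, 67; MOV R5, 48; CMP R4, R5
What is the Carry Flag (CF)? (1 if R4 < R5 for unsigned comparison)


Register state trace:
  MOV R4, 67  → R4 = 67
  MOV R5, 48  → R5 = 48
  CMP R4, R5  → unsigned 67 - 48: no borrow
  67 >= 48, so CF = 0
CF = 0

0


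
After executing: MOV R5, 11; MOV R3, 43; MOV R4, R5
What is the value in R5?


Register state trace:
  MOV R5, 11  → R5 = 11
  MOV R3, 43  → R3 = 43
  MOV R4, R5  → R4 = 11
Final: R5 = 11

11


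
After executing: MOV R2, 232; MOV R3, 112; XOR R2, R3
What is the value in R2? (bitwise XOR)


Register state trace:
  MOV R2, 232  → R2 = 232 (0b11101000)
  MOV R3, 112  → R3 = 112 (0b01110000)
  XOR R2, R3  → R2 = 232 XOR 112 = 152 (0b10011000)
Final: R2 = 152

152


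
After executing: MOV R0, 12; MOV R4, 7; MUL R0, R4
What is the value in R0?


Register state trace:
  MOV R0, 12  → R0 = 12
  MOV R4, 7  → R4 = 7
  MUL R0, R4  → R0 = 12 * 7 = 84
Final: R0 = 84

84


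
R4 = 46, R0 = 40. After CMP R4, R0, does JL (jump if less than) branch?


Trace:
  R4 = 46, R0 = 40
  CMP R4, R0  → compares 46 vs 40
  JL checks: is 46 less than 40?
  46 > 40, so condition is false
Branch taken: No

No


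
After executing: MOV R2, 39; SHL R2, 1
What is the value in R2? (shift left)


Register state trace:
  MOV R2, 39  → R2 = 39
  SHL R2, 1  → R2 = 39 << 1 = 39 * 2^1 = 78
Final: R2 = 78

78


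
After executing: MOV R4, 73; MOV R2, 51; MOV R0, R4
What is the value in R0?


Register state trace:
  MOV R4, 73  → R4 = 73
  MOV R2, 51  → R2 = 51
  MOV R0, R4  → R0 = 73
Final: R0 = 73

73


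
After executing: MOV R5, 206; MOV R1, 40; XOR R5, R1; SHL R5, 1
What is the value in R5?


Register state trace:
  MOV R5, 206  → R5 = 206 (0b11001110)
  MOV R1, 40  → R1 = 40 (0b00101000)
  XOR R5, R1  → R5 = 206 XOR 40 = 230 (0b11100110)
  SHL R5, 1  → R5 = 230 << 1 = 460
Final: R5 = 460

460


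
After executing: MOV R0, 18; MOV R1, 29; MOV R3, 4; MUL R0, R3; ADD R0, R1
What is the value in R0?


Register state trace:
  MOV R0, 18  → R0 = 18
  MOV R1, 29  → R1 = 29
  MOV R3, 4  → R3 = 4
  MUL R0, R3  → R0 = 18 * 4 = 72
  ADD R0, R1  → R0 = 72 + 29 = 101
Final: R0 = 101

101


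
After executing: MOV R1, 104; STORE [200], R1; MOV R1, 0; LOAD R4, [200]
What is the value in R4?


Register and memory trace:
  MOV R1, 104  → R1 = 104
  STORE [200], R1  → mem[200] = 104
  MOV R1, 0  → R1 = 0
  LOAD R4, [200]  → R4 = mem[200] = 104
Final: R4 = 104

104


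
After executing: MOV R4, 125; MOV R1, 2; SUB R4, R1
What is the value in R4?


Register state trace:
  MOV R4, 125  → R4 = 125
  MOV R1, 2  → R1 = 2
  SUB R4, R1  → R4 = 125 - 2 = 123
Final: R4 = 123

123


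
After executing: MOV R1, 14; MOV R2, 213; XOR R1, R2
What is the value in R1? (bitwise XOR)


Register state trace:
  MOV R1, 14  → R1 = 14 (0b00001110)
  MOV R2, 213  → R2 = 213 (0b11010101)
  XOR R1, R2  → R1 = 14 XOR 213 = 219 (0b11011011)
Final: R1 = 219

219


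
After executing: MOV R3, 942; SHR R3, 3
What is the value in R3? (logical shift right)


Register state trace:
  MOV R3, 942  → R3 = 942
  SHR R3, 3  → R3 = 942 >> 3 = 942 // 2^3 = 117
Final: R3 = 117

117


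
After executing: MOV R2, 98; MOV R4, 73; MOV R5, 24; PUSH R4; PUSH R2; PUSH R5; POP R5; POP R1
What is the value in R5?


Stack trace (top is rightmost):
  MOV R2, 98  → R2 = 98
  MOV R4, 73  → R4 = 73
  MOV R5, 24  → R5 = 24
  PUSH R4  → stack: [73]
  PUSH R2  → stack: [73, 98]
  PUSH R5  → stack: [73, 98, 24]
  POP R5  → R5 = 24, stack: [73, 98]
  POP R1  → R1 = 98, stack: [73]
Final: R5 = 24

24


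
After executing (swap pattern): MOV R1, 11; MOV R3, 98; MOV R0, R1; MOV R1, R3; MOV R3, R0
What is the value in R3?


Register state trace (swap pattern):
  MOV R1, 11  → R1 = 11
  MOV R3, 98  → R3 = 98
  MOV R0, R1  → R0 = 11  (save R1)
  MOV R1, R3  → R1 = 98  (R1 gets R3's value)
  MOV R3, R0  → R3 = 11  (R3 gets saved value)
Final: R3 = 11

11


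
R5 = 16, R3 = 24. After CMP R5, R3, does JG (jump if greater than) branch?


Trace:
  R5 = 16, R3 = 24
  CMP R5, R3  → compares 16 vs 24
  JG checks: is 16 greater than 24?
  16 < 24, so condition is false
Branch taken: No

No


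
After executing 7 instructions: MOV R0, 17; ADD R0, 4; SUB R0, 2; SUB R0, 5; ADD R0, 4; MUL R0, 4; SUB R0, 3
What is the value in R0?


Register state trace:
  MOV R0, 17  → R0 = 17
  ADD R0, 4  → R0 = 17 + 4 = 21
  SUB R0, 2  → R0 = 21 - 2 = 19
  SUB R0, 5  → R0 = 19 - 5 = 14
  ADD R0, 4  → R0 = 14 + 4 = 18
  MUL R0, 4  → R0 = 18 * 4 = 72
  SUB R0, 3  → R0 = 72 - 3 = 69
Final: R0 = 69

69


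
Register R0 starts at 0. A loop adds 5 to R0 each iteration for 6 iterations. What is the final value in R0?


Starting value: R0 = 0
  Iter 1: R0 = 0 + 5 = 5
  Iter 2: R0 = 5 + 5 = 10
  Iter 3: R0 = 10 + 5 = 15
  Iter 4: R0 = 15 + 5 = 20
  Iter 5: R0 = 20 + 5 = 25
  Iter 6: R0 = 25 + 5 = 30
Final: R0 = 30

30


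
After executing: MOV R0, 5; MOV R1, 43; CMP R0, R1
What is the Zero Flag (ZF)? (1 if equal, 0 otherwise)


Register state trace:
  MOV R0, 5  → R0 = 5
  MOV R1, 43  → R1 = 43
  CMP R0, R1  → computes 5 - 43 = -38
  Result is nonzero, so values are not equal
ZF = 0

0


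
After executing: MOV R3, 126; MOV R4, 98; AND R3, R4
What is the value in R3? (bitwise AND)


Register state trace:
  MOV R3, 126  → R3 = 126 (0b01111110)
  MOV R4, 98  → R4 = 98 (0b01100010)
  AND R3, R4  → R3 = 126 AND 98 = 98 (0b01100010)
Final: R3 = 98

98


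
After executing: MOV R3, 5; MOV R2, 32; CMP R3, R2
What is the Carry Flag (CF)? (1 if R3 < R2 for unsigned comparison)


Register state trace:
  MOV R3, 5  → R3 = 5
  MOV R2, 32  → R2 = 32
  CMP R3, R2  → unsigned 5 - 32: borrow occurs
  5 < 32, so CF = 1
CF = 1

1


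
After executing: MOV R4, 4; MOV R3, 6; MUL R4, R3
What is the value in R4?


Register state trace:
  MOV R4, 4  → R4 = 4
  MOV R3, 6  → R3 = 6
  MUL R4, R3  → R4 = 4 * 6 = 24
Final: R4 = 24

24


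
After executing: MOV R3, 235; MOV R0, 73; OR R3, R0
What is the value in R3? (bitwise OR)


Register state trace:
  MOV R3, 235  → R3 = 235 (0b11101011)
  MOV R0, 73  → R0 = 73 (0b01001001)
  OR R3, R0   → R3 = 235 OR 73 = 235 (0b11101011)
Final: R3 = 235

235


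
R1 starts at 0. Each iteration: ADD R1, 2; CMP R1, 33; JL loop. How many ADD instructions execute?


Loop trace (R1 starts at 0, target 33, step 2):
  ADD #1: R1 = 0 + 2 = 2  → 2 < 33, loop
  ADD #2: R1 = 2 + 2 = 4  → 4 < 33, loop
  ADD #3: R1 = 4 + 2 = 6  → 6 < 33, loop
  ADD #4: R1 = 6 + 2 = 8  → 8 < 33, loop
  ADD #5: R1 = 8 + 2 = 10  → 10 < 33, loop
  ADD #6: R1 = 10 + 2 = 12  → 12 < 33, loop
  ADD #7: R1 = 12 + 2 = 14  → 14 < 33, loop
  ADD #8: R1 = 14 + 2 = 16  → 16 < 33, loop
  ADD #9: R1 = 16 + 2 = 18  → 18 < 33, loop
  ADD #10: R1 = 18 + 2 = 20  → 20 < 33, loop
  ADD #11: R1 = 20 + 2 = 22  → 22 < 33, loop
  ADD #12: R1 = 22 + 2 = 24  → 24 < 33, loop
  ADD #13: R1 = 24 + 2 = 26  → 26 < 33, loop
  ADD #14: R1 = 26 + 2 = 28  → 28 < 33, loop
  ADD #15: R1 = 28 + 2 = 30  → 30 < 33, loop
  ADD #16: R1 = 30 + 2 = 32  → 32 < 33, loop
  ADD #17: R1 = 32 + 2 = 34  → 34 >= 33, exit
Total ADD instructions: 17

17


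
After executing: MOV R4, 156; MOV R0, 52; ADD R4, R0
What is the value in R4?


Register state trace:
  MOV R4, 156  → R4 = 156
  MOV R0, 52  → R0 = 52
  ADD R4, R0  → R4 = 156 + 52 = 208
Final: R4 = 208

208


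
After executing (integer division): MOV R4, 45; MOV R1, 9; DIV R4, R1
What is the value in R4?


Register state trace:
  MOV R4, 45  → R4 = 45
  MOV R1, 9  → R1 = 9
  DIV R4, R1  → R4 = 45 // 9 = 5
Final: R4 = 5

5


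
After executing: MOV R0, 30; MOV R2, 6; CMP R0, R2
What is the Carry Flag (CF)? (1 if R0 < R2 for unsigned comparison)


Register state trace:
  MOV R0, 30  → R0 = 30
  MOV R2, 6  → R2 = 6
  CMP R0, R2  → unsigned 30 - 6: no borrow
  30 >= 6, so CF = 0
CF = 0

0


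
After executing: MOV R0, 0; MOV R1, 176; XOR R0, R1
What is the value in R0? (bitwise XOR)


Register state trace:
  MOV R0, 0  → R0 = 0 (0b00000000)
  MOV R1, 176  → R1 = 176 (0b10110000)
  XOR R0, R1  → R0 = 0 XOR 176 = 176 (0b10110000)
Final: R0 = 176

176


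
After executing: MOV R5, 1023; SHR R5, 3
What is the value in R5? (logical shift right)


Register state trace:
  MOV R5, 1023  → R5 = 1023
  SHR R5, 3  → R5 = 1023 >> 3 = 1023 // 2^3 = 127
Final: R5 = 127

127


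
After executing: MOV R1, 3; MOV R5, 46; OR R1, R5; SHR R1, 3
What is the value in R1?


Register state trace:
  MOV R1, 3  → R1 = 3 (0b00000011)
  MOV R5, 46  → R5 = 46 (0b00101110)
  OR R1, R5  → R1 = 3 OR 46 = 47 (0b00101111)
  SHR R1, 3  → R1 = 47 >> 3 = 5
Final: R1 = 5

5


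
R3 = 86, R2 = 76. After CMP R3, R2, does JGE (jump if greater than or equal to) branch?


Trace:
  R3 = 86, R2 = 76
  CMP R3, R2  → compares 86 vs 76
  JGE checks: is 86 greater than or equal to 76?
  86 > 76, so condition is true
Branch taken: Yes

Yes


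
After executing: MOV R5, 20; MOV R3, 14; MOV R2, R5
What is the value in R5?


Register state trace:
  MOV R5, 20  → R5 = 20
  MOV R3, 14  → R3 = 14
  MOV R2, R5  → R2 = 20
Final: R5 = 20

20


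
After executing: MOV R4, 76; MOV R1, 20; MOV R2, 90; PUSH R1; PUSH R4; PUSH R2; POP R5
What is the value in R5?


Stack trace (top is rightmost):
  MOV R4, 76  → R4 = 76
  MOV R1, 20  → R1 = 20
  MOV R2, 90  → R2 = 90
  PUSH R1  → stack: [20]
  PUSH R4  → stack: [20, 76]
  PUSH R2  → stack: [20, 76, 90]
  POP R5  → R5 = 90, stack: [20, 76]
Final: R5 = 90

90


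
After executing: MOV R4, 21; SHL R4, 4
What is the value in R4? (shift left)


Register state trace:
  MOV R4, 21  → R4 = 21
  SHL R4, 4  → R4 = 21 << 4 = 21 * 2^4 = 336
Final: R4 = 336

336


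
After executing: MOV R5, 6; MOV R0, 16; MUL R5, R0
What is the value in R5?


Register state trace:
  MOV R5, 6  → R5 = 6
  MOV R0, 16  → R0 = 16
  MUL R5, R0  → R5 = 6 * 16 = 96
Final: R5 = 96

96


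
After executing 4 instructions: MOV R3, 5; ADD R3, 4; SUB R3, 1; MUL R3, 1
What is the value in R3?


Register state trace:
  MOV R3, 5  → R3 = 5
  ADD R3, 4  → R3 = 5 + 4 = 9
  SUB R3, 1  → R3 = 9 - 1 = 8
  MUL R3, 1  → R3 = 8 * 1 = 8
Final: R3 = 8

8


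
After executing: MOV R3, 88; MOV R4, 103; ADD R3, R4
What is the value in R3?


Register state trace:
  MOV R3, 88  → R3 = 88
  MOV R4, 103  → R4 = 103
  ADD R3, R4  → R3 = 88 + 103 = 191
Final: R3 = 191

191


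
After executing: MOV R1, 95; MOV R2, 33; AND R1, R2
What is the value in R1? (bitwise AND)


Register state trace:
  MOV R1, 95  → R1 = 95 (0b01011111)
  MOV R2, 33  → R2 = 33 (0b00100001)
  AND R1, R2  → R1 = 95 AND 33 = 1 (0b00000001)
Final: R1 = 1

1


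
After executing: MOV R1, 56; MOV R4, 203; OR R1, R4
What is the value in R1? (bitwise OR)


Register state trace:
  MOV R1, 56  → R1 = 56 (0b00111000)
  MOV R4, 203  → R4 = 203 (0b11001011)
  OR R1, R4   → R1 = 56 OR 203 = 251 (0b11111011)
Final: R1 = 251

251


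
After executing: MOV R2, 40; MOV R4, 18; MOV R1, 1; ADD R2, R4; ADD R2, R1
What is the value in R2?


Register state trace:
  MOV R2, 40  → R2 = 40
  MOV R4, 18  → R4 = 18
  MOV R1, 1  → R1 = 1
  ADD R2, R4  → R2 = 40 + 18 = 58
  ADD R2, R1  → R2 = 58 + 1 = 59
Final: R2 = 59

59


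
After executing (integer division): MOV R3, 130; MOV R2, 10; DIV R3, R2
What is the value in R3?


Register state trace:
  MOV R3, 130  → R3 = 130
  MOV R2, 10  → R2 = 10
  DIV R3, R2  → R3 = 130 // 10 = 13
Final: R3 = 13

13


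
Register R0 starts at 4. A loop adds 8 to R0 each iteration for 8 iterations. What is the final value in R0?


Starting value: R0 = 4
  Iter 1: R0 = 4 + 8 = 12
  Iter 2: R0 = 12 + 8 = 20
  Iter 3: R0 = 20 + 8 = 28
  Iter 4: R0 = 28 + 8 = 36
  Iter 5: R0 = 36 + 8 = 44
  Iter 6: R0 = 44 + 8 = 52
  Iter 7: R0 = 52 + 8 = 60
  Iter 8: R0 = 60 + 8 = 68
Final: R0 = 68

68


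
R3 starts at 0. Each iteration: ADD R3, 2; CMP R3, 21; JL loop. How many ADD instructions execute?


Loop trace (R3 starts at 0, target 21, step 2):
  ADD #1: R3 = 0 + 2 = 2  → 2 < 21, loop
  ADD #2: R3 = 2 + 2 = 4  → 4 < 21, loop
  ADD #3: R3 = 4 + 2 = 6  → 6 < 21, loop
  ADD #4: R3 = 6 + 2 = 8  → 8 < 21, loop
  ADD #5: R3 = 8 + 2 = 10  → 10 < 21, loop
  ADD #6: R3 = 10 + 2 = 12  → 12 < 21, loop
  ADD #7: R3 = 12 + 2 = 14  → 14 < 21, loop
  ADD #8: R3 = 14 + 2 = 16  → 16 < 21, loop
  ADD #9: R3 = 16 + 2 = 18  → 18 < 21, loop
  ADD #10: R3 = 18 + 2 = 20  → 20 < 21, loop
  ADD #11: R3 = 20 + 2 = 22  → 22 >= 21, exit
Total ADD instructions: 11

11


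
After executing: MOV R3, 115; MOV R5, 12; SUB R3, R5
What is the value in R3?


Register state trace:
  MOV R3, 115  → R3 = 115
  MOV R5, 12  → R5 = 12
  SUB R3, R5  → R3 = 115 - 12 = 103
Final: R3 = 103

103


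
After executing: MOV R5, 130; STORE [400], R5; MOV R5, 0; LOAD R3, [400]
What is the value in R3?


Register and memory trace:
  MOV R5, 130  → R5 = 130
  STORE [400], R5  → mem[400] = 130
  MOV R5, 0  → R5 = 0
  LOAD R3, [400]  → R3 = mem[400] = 130
Final: R3 = 130

130


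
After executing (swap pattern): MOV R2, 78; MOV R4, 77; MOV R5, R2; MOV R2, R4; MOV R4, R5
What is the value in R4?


Register state trace (swap pattern):
  MOV R2, 78  → R2 = 78
  MOV R4, 77  → R4 = 77
  MOV R5, R2  → R5 = 78  (save R2)
  MOV R2, R4  → R2 = 77  (R2 gets R4's value)
  MOV R4, R5  → R4 = 78  (R4 gets saved value)
Final: R4 = 78

78


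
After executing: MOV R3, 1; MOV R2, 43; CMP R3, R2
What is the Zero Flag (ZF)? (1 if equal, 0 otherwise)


Register state trace:
  MOV R3, 1  → R3 = 1
  MOV R2, 43  → R2 = 43
  CMP R3, R2  → computes 1 - 43 = -42
  Result is nonzero, so values are not equal
ZF = 0

0


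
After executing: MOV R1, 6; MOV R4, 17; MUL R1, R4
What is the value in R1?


Register state trace:
  MOV R1, 6  → R1 = 6
  MOV R4, 17  → R4 = 17
  MUL R1, R4  → R1 = 6 * 17 = 102
Final: R1 = 102

102


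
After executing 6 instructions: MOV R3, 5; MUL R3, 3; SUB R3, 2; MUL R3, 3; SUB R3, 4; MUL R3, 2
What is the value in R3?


Register state trace:
  MOV R3, 5  → R3 = 5
  MUL R3, 3  → R3 = 5 * 3 = 15
  SUB R3, 2  → R3 = 15 - 2 = 13
  MUL R3, 3  → R3 = 13 * 3 = 39
  SUB R3, 4  → R3 = 39 - 4 = 35
  MUL R3, 2  → R3 = 35 * 2 = 70
Final: R3 = 70

70


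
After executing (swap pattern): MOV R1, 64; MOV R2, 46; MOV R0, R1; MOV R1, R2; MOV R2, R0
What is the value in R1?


Register state trace (swap pattern):
  MOV R1, 64  → R1 = 64
  MOV R2, 46  → R2 = 46
  MOV R0, R1  → R0 = 64  (save R1)
  MOV R1, R2  → R1 = 46  (R1 gets R2's value)
  MOV R2, R0  → R2 = 64  (R2 gets saved value)
Final: R1 = 46

46


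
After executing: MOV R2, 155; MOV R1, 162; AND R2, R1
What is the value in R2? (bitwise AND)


Register state trace:
  MOV R2, 155  → R2 = 155 (0b10011011)
  MOV R1, 162  → R1 = 162 (0b10100010)
  AND R2, R1  → R2 = 155 AND 162 = 130 (0b10000010)
Final: R2 = 130

130


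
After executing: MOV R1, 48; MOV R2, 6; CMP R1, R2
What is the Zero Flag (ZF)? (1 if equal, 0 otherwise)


Register state trace:
  MOV R1, 48  → R1 = 48
  MOV R2, 6  → R2 = 6
  CMP R1, R2  → computes 48 - 6 = 42
  Result is nonzero, so values are not equal
ZF = 0

0


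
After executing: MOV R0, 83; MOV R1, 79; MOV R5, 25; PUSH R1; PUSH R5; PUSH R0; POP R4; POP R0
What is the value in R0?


Stack trace (top is rightmost):
  MOV R0, 83  → R0 = 83
  MOV R1, 79  → R1 = 79
  MOV R5, 25  → R5 = 25
  PUSH R1  → stack: [79]
  PUSH R5  → stack: [79, 25]
  PUSH R0  → stack: [79, 25, 83]
  POP R4  → R4 = 83, stack: [79, 25]
  POP R0  → R0 = 25, stack: [79]
Final: R0 = 25

25


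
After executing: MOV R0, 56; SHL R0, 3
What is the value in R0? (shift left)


Register state trace:
  MOV R0, 56  → R0 = 56
  SHL R0, 3  → R0 = 56 << 3 = 56 * 2^3 = 448
Final: R0 = 448

448


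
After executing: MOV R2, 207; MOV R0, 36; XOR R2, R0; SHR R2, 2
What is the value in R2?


Register state trace:
  MOV R2, 207  → R2 = 207 (0b11001111)
  MOV R0, 36  → R0 = 36 (0b00100100)
  XOR R2, R0  → R2 = 207 XOR 36 = 235 (0b11101011)
  SHR R2, 2  → R2 = 235 >> 2 = 58
Final: R2 = 58

58


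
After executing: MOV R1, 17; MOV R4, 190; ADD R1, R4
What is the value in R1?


Register state trace:
  MOV R1, 17  → R1 = 17
  MOV R4, 190  → R4 = 190
  ADD R1, R4  → R1 = 17 + 190 = 207
Final: R1 = 207

207


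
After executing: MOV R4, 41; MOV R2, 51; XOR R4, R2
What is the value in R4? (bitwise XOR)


Register state trace:
  MOV R4, 41  → R4 = 41 (0b00101001)
  MOV R2, 51  → R2 = 51 (0b00110011)
  XOR R4, R2  → R4 = 41 XOR 51 = 26 (0b00011010)
Final: R4 = 26

26


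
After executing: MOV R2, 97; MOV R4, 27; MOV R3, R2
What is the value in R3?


Register state trace:
  MOV R2, 97  → R2 = 97
  MOV R4, 27  → R4 = 27
  MOV R3, R2  → R3 = 97
Final: R3 = 97

97


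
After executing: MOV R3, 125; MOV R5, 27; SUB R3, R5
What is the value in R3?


Register state trace:
  MOV R3, 125  → R3 = 125
  MOV R5, 27  → R5 = 27
  SUB R3, R5  → R3 = 125 - 27 = 98
Final: R3 = 98

98


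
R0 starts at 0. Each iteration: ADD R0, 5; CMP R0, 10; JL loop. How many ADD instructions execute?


Loop trace (R0 starts at 0, target 10, step 5):
  ADD #1: R0 = 0 + 5 = 5  → 5 < 10, loop
  ADD #2: R0 = 5 + 5 = 10  → 10 >= 10, exit
Total ADD instructions: 2

2


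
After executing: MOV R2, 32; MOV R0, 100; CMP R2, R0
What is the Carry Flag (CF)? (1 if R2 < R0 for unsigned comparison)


Register state trace:
  MOV R2, 32  → R2 = 32
  MOV R0, 100  → R0 = 100
  CMP R2, R0  → unsigned 32 - 100: borrow occurs
  32 < 100, so CF = 1
CF = 1

1


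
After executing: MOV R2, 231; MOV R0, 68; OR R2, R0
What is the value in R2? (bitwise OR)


Register state trace:
  MOV R2, 231  → R2 = 231 (0b11100111)
  MOV R0, 68  → R0 = 68 (0b01000100)
  OR R2, R0   → R2 = 231 OR 68 = 231 (0b11100111)
Final: R2 = 231

231


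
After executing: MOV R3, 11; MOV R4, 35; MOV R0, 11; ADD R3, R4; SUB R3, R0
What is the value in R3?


Register state trace:
  MOV R3, 11  → R3 = 11
  MOV R4, 35  → R4 = 35
  MOV R0, 11  → R0 = 11
  ADD R3, R4  → R3 = 11 + 35 = 46
  SUB R3, R0  → R3 = 46 - 11 = 35
Final: R3 = 35

35


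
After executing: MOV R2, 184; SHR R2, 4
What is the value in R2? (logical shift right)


Register state trace:
  MOV R2, 184  → R2 = 184
  SHR R2, 4  → R2 = 184 >> 4 = 184 // 2^4 = 11
Final: R2 = 11

11


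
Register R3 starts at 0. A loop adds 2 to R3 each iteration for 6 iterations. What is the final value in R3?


Starting value: R3 = 0
  Iter 1: R3 = 0 + 2 = 2
  Iter 2: R3 = 2 + 2 = 4
  Iter 3: R3 = 4 + 2 = 6
  Iter 4: R3 = 6 + 2 = 8
  Iter 5: R3 = 8 + 2 = 10
  Iter 6: R3 = 10 + 2 = 12
Final: R3 = 12

12


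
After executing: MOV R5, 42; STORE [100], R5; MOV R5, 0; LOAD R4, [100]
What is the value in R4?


Register and memory trace:
  MOV R5, 42  → R5 = 42
  STORE [100], R5  → mem[100] = 42
  MOV R5, 0  → R5 = 0
  LOAD R4, [100]  → R4 = mem[100] = 42
Final: R4 = 42

42


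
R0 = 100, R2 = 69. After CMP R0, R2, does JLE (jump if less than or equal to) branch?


Trace:
  R0 = 100, R2 = 69
  CMP R0, R2  → compares 100 vs 69
  JLE checks: is 100 less than or equal to 69?
  100 > 69, so condition is false
Branch taken: No

No


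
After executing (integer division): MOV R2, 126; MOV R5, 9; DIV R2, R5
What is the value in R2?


Register state trace:
  MOV R2, 126  → R2 = 126
  MOV R5, 9  → R5 = 9
  DIV R2, R5  → R2 = 126 // 9 = 14
Final: R2 = 14

14


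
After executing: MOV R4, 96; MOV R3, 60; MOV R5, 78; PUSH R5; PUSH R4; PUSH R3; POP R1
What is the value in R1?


Stack trace (top is rightmost):
  MOV R4, 96  → R4 = 96
  MOV R3, 60  → R3 = 60
  MOV R5, 78  → R5 = 78
  PUSH R5  → stack: [78]
  PUSH R4  → stack: [78, 96]
  PUSH R3  → stack: [78, 96, 60]
  POP R1  → R1 = 60, stack: [78, 96]
Final: R1 = 60

60


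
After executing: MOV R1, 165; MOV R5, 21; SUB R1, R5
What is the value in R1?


Register state trace:
  MOV R1, 165  → R1 = 165
  MOV R5, 21  → R5 = 21
  SUB R1, R5  → R1 = 165 - 21 = 144
Final: R1 = 144

144


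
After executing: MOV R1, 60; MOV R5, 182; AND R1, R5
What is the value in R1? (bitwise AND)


Register state trace:
  MOV R1, 60  → R1 = 60 (0b00111100)
  MOV R5, 182  → R5 = 182 (0b10110110)
  AND R1, R5  → R1 = 60 AND 182 = 52 (0b00110100)
Final: R1 = 52

52


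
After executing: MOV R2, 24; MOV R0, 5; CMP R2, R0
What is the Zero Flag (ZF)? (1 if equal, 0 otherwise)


Register state trace:
  MOV R2, 24  → R2 = 24
  MOV R0, 5  → R0 = 5
  CMP R2, R0  → computes 24 - 5 = 19
  Result is nonzero, so values are not equal
ZF = 0

0


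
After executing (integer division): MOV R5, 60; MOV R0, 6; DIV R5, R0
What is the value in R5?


Register state trace:
  MOV R5, 60  → R5 = 60
  MOV R0, 6  → R0 = 6
  DIV R5, R0  → R5 = 60 // 6 = 10
Final: R5 = 10

10


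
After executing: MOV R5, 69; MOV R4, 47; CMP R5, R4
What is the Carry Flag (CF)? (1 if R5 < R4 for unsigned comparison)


Register state trace:
  MOV R5, 69  → R5 = 69
  MOV R4, 47  → R4 = 47
  CMP R5, R4  → unsigned 69 - 47: no borrow
  69 >= 47, so CF = 0
CF = 0

0


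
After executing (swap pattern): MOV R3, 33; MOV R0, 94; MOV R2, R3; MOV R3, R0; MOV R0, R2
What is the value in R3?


Register state trace (swap pattern):
  MOV R3, 33  → R3 = 33
  MOV R0, 94  → R0 = 94
  MOV R2, R3  → R2 = 33  (save R3)
  MOV R3, R0  → R3 = 94  (R3 gets R0's value)
  MOV R0, R2  → R0 = 33  (R0 gets saved value)
Final: R3 = 94

94


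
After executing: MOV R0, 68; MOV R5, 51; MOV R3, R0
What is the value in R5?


Register state trace:
  MOV R0, 68  → R0 = 68
  MOV R5, 51  → R5 = 51
  MOV R3, R0  → R3 = 68
Final: R5 = 51

51


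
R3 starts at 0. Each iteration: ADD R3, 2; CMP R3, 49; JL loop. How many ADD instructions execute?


Loop trace (R3 starts at 0, target 49, step 2):
  ADD #1: R3 = 0 + 2 = 2  → 2 < 49, loop
  ADD #2: R3 = 2 + 2 = 4  → 4 < 49, loop
  ADD #3: R3 = 4 + 2 = 6  → 6 < 49, loop
  ADD #4: R3 = 6 + 2 = 8  → 8 < 49, loop
  ADD #5: R3 = 8 + 2 = 10  → 10 < 49, loop
  ADD #6: R3 = 10 + 2 = 12  → 12 < 49, loop
  ADD #7: R3 = 12 + 2 = 14  → 14 < 49, loop
  ADD #8: R3 = 14 + 2 = 16  → 16 < 49, loop
  ADD #9: R3 = 16 + 2 = 18  → 18 < 49, loop
  ADD #10: R3 = 18 + 2 = 20  → 20 < 49, loop
  ADD #11: R3 = 20 + 2 = 22  → 22 < 49, loop
  ADD #12: R3 = 22 + 2 = 24  → 24 < 49, loop
  ADD #13: R3 = 24 + 2 = 26  → 26 < 49, loop
  ADD #14: R3 = 26 + 2 = 28  → 28 < 49, loop
  ADD #15: R3 = 28 + 2 = 30  → 30 < 49, loop
  ADD #16: R3 = 30 + 2 = 32  → 32 < 49, loop
  ADD #17: R3 = 32 + 2 = 34  → 34 < 49, loop
  ADD #18: R3 = 34 + 2 = 36  → 36 < 49, loop
  ADD #19: R3 = 36 + 2 = 38  → 38 < 49, loop
  ADD #20: R3 = 38 + 2 = 40  → 40 < 49, loop
  ADD #21: R3 = 40 + 2 = 42  → 42 < 49, loop
  ADD #22: R3 = 42 + 2 = 44  → 44 < 49, loop
  ADD #23: R3 = 44 + 2 = 46  → 46 < 49, loop
  ADD #24: R3 = 46 + 2 = 48  → 48 < 49, loop
  ADD #25: R3 = 48 + 2 = 50  → 50 >= 49, exit
Total ADD instructions: 25

25


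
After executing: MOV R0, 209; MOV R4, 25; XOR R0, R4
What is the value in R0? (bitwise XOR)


Register state trace:
  MOV R0, 209  → R0 = 209 (0b11010001)
  MOV R4, 25  → R4 = 25 (0b00011001)
  XOR R0, R4  → R0 = 209 XOR 25 = 200 (0b11001000)
Final: R0 = 200

200


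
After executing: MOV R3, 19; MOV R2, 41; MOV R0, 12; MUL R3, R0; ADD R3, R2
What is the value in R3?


Register state trace:
  MOV R3, 19  → R3 = 19
  MOV R2, 41  → R2 = 41
  MOV R0, 12  → R0 = 12
  MUL R3, R0  → R3 = 19 * 12 = 228
  ADD R3, R2  → R3 = 228 + 41 = 269
Final: R3 = 269

269


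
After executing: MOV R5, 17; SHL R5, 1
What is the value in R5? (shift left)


Register state trace:
  MOV R5, 17  → R5 = 17
  SHL R5, 1  → R5 = 17 << 1 = 17 * 2^1 = 34
Final: R5 = 34

34
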